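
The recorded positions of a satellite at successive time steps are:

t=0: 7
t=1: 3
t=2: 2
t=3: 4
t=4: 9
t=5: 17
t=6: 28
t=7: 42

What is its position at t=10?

102

Successive displacements: -4, -1, +2, +5, +8, +11, +14 — each changes by +3.
step 8: 42 + 17 → 59
step 9: 59 + 20 → 79
step 10: 79 + 23 → 102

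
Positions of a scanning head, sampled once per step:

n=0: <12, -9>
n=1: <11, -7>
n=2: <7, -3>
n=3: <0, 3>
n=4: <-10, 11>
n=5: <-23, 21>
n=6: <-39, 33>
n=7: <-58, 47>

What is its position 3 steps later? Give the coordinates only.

<-133, 101>

Taking differences between consecutive positions: <-1, +2>, <-4, +4>, <-7, +6>, <-10, +8>, <-13, +10>, <-16, +12>, <-19, +14>. These grow by <-3, +2> each step.
step 8: <-58, 47> + <-22, +16> → <-80, 63>
step 9: <-80, 63> + <-25, +18> → <-105, 81>
step 10: <-105, 81> + <-28, +20> → <-133, 101>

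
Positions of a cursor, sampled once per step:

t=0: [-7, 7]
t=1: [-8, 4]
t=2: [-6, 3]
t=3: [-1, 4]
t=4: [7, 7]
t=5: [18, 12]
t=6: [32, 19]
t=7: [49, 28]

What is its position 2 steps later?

First differences are [-1, -3], [+2, -1], [+5, +1], [+8, +3], [+11, +5], [+14, +7], [+17, +9]; their common second difference is [+3, +2] (constant acceleration).
step 8: [49, 28] + [+20, +11] → [69, 39]
step 9: [69, 39] + [+23, +13] → [92, 52]

[92, 52]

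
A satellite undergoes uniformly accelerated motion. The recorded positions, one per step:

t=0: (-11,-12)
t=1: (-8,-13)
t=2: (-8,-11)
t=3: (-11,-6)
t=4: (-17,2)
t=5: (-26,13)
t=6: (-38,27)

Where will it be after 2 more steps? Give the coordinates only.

Successive displacements: (+3,-1), (+0,+2), (-3,+5), (-6,+8), (-9,+11), (-12,+14) — each changes by (-3,+3).
step 7: (-38,27) + (-15,+17) → (-53,44)
step 8: (-53,44) + (-18,+20) → (-71,64)

(-71,64)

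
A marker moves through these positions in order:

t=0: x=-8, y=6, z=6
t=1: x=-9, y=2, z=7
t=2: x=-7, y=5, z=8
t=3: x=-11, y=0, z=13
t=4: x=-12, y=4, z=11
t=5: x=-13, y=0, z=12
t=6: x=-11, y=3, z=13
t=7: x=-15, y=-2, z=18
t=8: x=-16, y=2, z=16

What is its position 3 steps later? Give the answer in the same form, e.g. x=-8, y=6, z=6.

Step-to-step displacements: (-1, -4, +1), (+2, +3, +1), (-4, -5, +5), (-1, +4, -2), (-1, -4, +1), (+2, +3, +1), (-4, -5, +5), (-1, +4, -2) — a repeating cycle of length 4.
step 9: apply (-1, -4, +1) → x=-17, y=-2, z=17
step 10: apply (+2, +3, +1) → x=-15, y=1, z=18
step 11: apply (-4, -5, +5) → x=-19, y=-4, z=23

x=-19, y=-4, z=23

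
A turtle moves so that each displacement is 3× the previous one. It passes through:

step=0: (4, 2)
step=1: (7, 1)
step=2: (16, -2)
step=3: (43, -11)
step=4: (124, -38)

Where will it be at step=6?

Step-to-step displacements: (+3, -1), (+9, -3), (+27, -9), (+81, -27); each is 3× the previous.
step 5: (124, -38) + (+243, -81) → (367, -119)
step 6: (367, -119) + (+729, -243) → (1096, -362)

(1096, -362)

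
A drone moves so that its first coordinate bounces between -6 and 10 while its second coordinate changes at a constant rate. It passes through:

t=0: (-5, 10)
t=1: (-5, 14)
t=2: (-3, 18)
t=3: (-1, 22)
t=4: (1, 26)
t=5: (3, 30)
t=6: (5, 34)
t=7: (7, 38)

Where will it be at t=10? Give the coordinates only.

The first coordinate reflects between -6 and 10, moving 2 per step.
  step 8: 7 → 9
  step 9: 9 → 9
  step 10: 9 → 7
The second coordinate changes by +4 each step: at step 10 it is 50.

(7, 50)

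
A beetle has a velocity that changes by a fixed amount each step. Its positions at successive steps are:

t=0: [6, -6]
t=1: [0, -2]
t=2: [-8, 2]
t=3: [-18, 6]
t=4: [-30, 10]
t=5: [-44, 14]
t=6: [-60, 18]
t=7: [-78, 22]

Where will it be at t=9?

[-120, 30]

First differences are [-6, +4], [-8, +4], [-10, +4], [-12, +4], [-14, +4], [-16, +4], [-18, +4]; their common second difference is [-2, +0] (constant acceleration).
step 8: [-78, 22] + [-20, +4] → [-98, 26]
step 9: [-98, 26] + [-22, +4] → [-120, 30]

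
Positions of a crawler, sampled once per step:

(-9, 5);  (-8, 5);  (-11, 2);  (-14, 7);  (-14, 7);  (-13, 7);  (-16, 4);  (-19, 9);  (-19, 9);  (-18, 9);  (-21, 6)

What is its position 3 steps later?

Step-to-step displacements: (+1, +0), (-3, -3), (-3, +5), (+0, +0), (+1, +0), (-3, -3), (-3, +5), (+0, +0), (+1, +0), (-3, -3) — a repeating cycle of length 4.
step 11: apply (-3, +5) → (-24, 11)
step 12: apply (+0, +0) → (-24, 11)
step 13: apply (+1, +0) → (-23, 11)

(-23, 11)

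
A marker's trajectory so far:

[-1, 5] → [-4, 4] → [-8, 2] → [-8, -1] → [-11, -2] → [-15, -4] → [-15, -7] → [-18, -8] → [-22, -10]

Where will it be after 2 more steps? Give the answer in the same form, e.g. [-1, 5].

The moves between consecutive positions are [-3, -1], [-4, -2], [+0, -3], [-3, -1], [-4, -2], [+0, -3], [-3, -1], [-4, -2]; they repeat the 3-cycle [[-3, -1], [-4, -2], [+0, -3]].
step 9: apply [+0, -3] → [-22, -13]
step 10: apply [-3, -1] → [-25, -14]

[-25, -14]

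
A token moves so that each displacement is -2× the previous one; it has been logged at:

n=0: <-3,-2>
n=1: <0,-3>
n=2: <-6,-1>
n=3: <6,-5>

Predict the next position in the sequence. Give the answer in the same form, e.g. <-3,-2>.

<-18,3>

The jumps are <+3,-1>, <-6,+2>, <+12,-4> — a geometric progression with ratio -2.
step 4: <6,-5> + <-24,+8> → <-18,3>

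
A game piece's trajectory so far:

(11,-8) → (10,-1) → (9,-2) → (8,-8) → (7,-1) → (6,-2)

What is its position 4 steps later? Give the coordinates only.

(2,-8)

The first coordinate changes by -1 each step, so at step 9 it is 11 + 9·(-1) = 2.
The second coordinate repeats the cycle [-8, -1, -2] with period 3; step 9 mod 3 = 0, giving -8.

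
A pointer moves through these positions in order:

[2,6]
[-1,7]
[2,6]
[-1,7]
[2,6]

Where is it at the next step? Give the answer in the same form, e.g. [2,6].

[-1,7]

The jumps are [-3,+1], [+3,-1], [-3,+1], [+3,-1] — a geometric progression with ratio -1.
step 5: [2,6] + [-3,+1] → [-1,7]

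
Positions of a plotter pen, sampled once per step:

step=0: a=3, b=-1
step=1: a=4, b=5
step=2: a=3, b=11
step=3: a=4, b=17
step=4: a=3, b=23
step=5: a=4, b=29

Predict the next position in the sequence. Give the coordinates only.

a=3, b=35

A: cycles through 3, 4 every 2 steps. Step 6 lands at position 0 of the cycle → 3.
B: linear, +6 per step → 35 at step 6.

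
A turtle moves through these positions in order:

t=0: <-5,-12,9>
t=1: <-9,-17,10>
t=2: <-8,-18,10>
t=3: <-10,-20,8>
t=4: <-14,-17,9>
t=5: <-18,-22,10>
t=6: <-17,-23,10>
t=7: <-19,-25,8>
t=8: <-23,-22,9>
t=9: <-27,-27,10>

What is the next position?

Step-to-step displacements: <-4,-5,+1>, <+1,-1,+0>, <-2,-2,-2>, <-4,+3,+1>, <-4,-5,+1>, <+1,-1,+0>, <-2,-2,-2>, <-4,+3,+1>, <-4,-5,+1> — a repeating cycle of length 4.
step 10: apply <+1,-1,+0> → <-26,-28,10>

<-26,-28,10>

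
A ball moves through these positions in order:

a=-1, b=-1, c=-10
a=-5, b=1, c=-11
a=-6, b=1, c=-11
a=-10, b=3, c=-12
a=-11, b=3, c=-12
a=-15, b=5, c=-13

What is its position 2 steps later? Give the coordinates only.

a=-20, b=7, c=-14

Step-to-step displacements: (-4, +2, -1), (-1, +0, +0), (-4, +2, -1), (-1, +0, +0), (-4, +2, -1) — a repeating cycle of length 2.
step 6: apply (-1, +0, +0) → a=-16, b=5, c=-13
step 7: apply (-4, +2, -1) → a=-20, b=7, c=-14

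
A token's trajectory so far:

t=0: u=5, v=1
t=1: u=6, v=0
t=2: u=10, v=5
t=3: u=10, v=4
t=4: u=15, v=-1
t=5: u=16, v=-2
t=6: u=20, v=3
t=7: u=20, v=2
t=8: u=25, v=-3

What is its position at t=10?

Differencing gives (+1, -1), (+4, +5), (+0, -1), (+5, -5), (+1, -1), (+4, +5), (+0, -1), (+5, -5). This is the pattern (+1, -1), (+4, +5), (+0, -1), (+5, -5) repeated.
step 9: apply (+1, -1) → u=26, v=-4
step 10: apply (+4, +5) → u=30, v=1

u=30, v=1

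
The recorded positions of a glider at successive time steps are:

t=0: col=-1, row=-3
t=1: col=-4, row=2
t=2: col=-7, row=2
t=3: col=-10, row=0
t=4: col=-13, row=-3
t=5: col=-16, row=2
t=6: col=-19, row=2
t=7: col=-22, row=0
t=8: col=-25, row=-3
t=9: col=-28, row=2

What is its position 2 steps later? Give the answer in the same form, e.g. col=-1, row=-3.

col=-34, row=0

The col coordinate changes by -3 each step, so at step 11 it is -1 + 11·(-3) = -34.
The row coordinate repeats the cycle [-3, 2, 2, 0] with period 4; step 11 mod 4 = 3, giving 0.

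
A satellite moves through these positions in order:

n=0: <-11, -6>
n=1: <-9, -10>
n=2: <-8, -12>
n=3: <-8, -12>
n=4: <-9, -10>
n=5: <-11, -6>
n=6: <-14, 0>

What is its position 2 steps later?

Taking differences between consecutive positions: <+2, -4>, <+1, -2>, <+0, +0>, <-1, +2>, <-2, +4>, <-3, +6>. These grow by <-1, +2> each step.
step 7: <-14, 0> + <-4, +8> → <-18, 8>
step 8: <-18, 8> + <-5, +10> → <-23, 18>

<-23, 18>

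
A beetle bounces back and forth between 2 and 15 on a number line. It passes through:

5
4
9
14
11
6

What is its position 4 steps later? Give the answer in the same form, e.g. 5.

12

The value travels 5 per step and bounces off the walls at 2 and 15.
  step 6: 6 → 3
  step 7: 3 → 8
  step 8: 8 → 13
  step 9: 13 → 12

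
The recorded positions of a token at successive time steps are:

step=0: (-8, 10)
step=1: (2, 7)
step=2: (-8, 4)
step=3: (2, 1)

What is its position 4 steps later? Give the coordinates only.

First: cycles through -8, 2 every 2 steps. Step 7 lands at position 1 of the cycle → 2.
Second: linear, -3 per step → -11 at step 7.

(2, -11)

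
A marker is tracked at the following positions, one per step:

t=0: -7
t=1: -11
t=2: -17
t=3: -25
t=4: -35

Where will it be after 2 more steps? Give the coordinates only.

Successive displacements: -4, -6, -8, -10 — each changes by -2.
step 5: -35 − 12 → -47
step 6: -47 − 14 → -61

-61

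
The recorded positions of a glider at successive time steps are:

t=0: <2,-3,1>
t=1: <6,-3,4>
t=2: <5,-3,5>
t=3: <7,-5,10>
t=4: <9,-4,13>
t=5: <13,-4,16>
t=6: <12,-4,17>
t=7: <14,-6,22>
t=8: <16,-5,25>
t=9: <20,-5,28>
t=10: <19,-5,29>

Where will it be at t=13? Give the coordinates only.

Step-to-step displacements: <+4,+0,+3>, <-1,+0,+1>, <+2,-2,+5>, <+2,+1,+3>, <+4,+0,+3>, <-1,+0,+1>, <+2,-2,+5>, <+2,+1,+3>, <+4,+0,+3>, <-1,+0,+1> — a repeating cycle of length 4.
step 11: apply <+2,-2,+5> → <21,-7,34>
step 12: apply <+2,+1,+3> → <23,-6,37>
step 13: apply <+4,+0,+3> → <27,-6,40>

<27,-6,40>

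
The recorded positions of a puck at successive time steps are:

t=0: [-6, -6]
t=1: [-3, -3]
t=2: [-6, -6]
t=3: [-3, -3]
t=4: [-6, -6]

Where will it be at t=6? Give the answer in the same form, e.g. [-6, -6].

Step-to-step displacements: [+3, +3], [-3, -3], [+3, +3], [-3, -3]; each is -1× the previous.
step 5: [-6, -6] + [+3, +3] → [-3, -3]
step 6: [-3, -3] + [-3, -3] → [-6, -6]

[-6, -6]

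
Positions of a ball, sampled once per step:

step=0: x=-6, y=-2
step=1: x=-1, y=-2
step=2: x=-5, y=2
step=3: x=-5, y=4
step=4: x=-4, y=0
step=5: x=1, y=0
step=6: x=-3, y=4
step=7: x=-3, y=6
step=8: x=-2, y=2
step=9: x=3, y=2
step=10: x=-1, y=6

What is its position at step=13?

The moves between consecutive positions are (+5,+0), (-4,+4), (+0,+2), (+1,-4), (+5,+0), (-4,+4), (+0,+2), (+1,-4), (+5,+0), (-4,+4); they repeat the 4-cycle [(+5,+0), (-4,+4), (+0,+2), (+1,-4)].
step 11: apply (+0,+2) → x=-1, y=8
step 12: apply (+1,-4) → x=0, y=4
step 13: apply (+5,+0) → x=5, y=4

x=5, y=4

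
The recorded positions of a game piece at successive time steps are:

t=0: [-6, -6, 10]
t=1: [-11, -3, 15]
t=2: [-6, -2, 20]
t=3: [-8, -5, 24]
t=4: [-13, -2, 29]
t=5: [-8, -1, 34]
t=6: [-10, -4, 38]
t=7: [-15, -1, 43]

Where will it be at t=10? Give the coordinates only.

The moves between consecutive positions are [-5, +3, +5], [+5, +1, +5], [-2, -3, +4], [-5, +3, +5], [+5, +1, +5], [-2, -3, +4], [-5, +3, +5]; they repeat the 3-cycle [[-5, +3, +5], [+5, +1, +5], [-2, -3, +4]].
step 8: apply [+5, +1, +5] → [-10, 0, 48]
step 9: apply [-2, -3, +4] → [-12, -3, 52]
step 10: apply [-5, +3, +5] → [-17, 0, 57]

[-17, 0, 57]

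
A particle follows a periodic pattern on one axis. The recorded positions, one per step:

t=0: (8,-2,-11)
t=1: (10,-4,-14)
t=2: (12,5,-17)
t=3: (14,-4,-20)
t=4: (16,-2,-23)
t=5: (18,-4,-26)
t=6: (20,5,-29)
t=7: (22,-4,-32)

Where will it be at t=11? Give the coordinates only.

The first coordinate changes by +2 each step, so at step 11 it is 8 + 11·(2) = 30.
The second coordinate repeats the cycle [-2, -4, 5, -4] with period 4; step 11 mod 4 = 3, giving -4.
The third coordinate changes by -3 each step, so at step 11 it is -11 + 11·(-3) = -44.

(30,-4,-44)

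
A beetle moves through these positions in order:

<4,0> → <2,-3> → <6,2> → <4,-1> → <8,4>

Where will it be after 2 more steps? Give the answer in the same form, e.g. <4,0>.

Differencing gives <-2,-3>, <+4,+5>, <-2,-3>, <+4,+5>. This is the pattern <-2,-3>, <+4,+5> repeated.
step 5: apply <-2,-3> → <6,1>
step 6: apply <+4,+5> → <10,6>

<10,6>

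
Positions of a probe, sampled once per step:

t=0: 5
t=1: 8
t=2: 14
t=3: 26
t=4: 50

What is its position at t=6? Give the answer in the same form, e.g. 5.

The jumps are +3, +6, +12, +24 — a geometric progression with ratio 2.
step 5: 50 + 48 → 98
step 6: 98 + 96 → 194

194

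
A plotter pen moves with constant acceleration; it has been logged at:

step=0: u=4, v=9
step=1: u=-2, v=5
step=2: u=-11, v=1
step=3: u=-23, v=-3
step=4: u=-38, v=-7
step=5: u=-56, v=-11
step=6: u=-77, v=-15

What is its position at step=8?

Taking differences between consecutive positions: (-6, -4), (-9, -4), (-12, -4), (-15, -4), (-18, -4), (-21, -4). These grow by (-3, +0) each step.
step 7: u=-77, v=-15 + (-24, -4) → u=-101, v=-19
step 8: u=-101, v=-19 + (-27, -4) → u=-128, v=-23

u=-128, v=-23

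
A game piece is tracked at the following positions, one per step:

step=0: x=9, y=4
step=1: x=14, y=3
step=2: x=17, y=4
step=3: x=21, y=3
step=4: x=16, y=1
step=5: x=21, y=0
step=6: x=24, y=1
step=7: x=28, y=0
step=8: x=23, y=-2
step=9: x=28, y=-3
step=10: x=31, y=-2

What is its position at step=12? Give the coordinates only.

x=30, y=-5

Step-to-step displacements: (+5, -1), (+3, +1), (+4, -1), (-5, -2), (+5, -1), (+3, +1), (+4, -1), (-5, -2), (+5, -1), (+3, +1) — a repeating cycle of length 4.
step 11: apply (+4, -1) → x=35, y=-3
step 12: apply (-5, -2) → x=30, y=-5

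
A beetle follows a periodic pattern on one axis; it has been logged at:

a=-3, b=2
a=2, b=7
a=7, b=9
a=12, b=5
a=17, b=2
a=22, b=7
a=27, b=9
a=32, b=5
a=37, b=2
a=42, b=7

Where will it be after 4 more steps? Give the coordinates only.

A: linear, +5 per step → 62 at step 13.
B: cycles through 2, 7, 9, 5 every 4 steps. Step 13 lands at position 1 of the cycle → 7.

a=62, b=7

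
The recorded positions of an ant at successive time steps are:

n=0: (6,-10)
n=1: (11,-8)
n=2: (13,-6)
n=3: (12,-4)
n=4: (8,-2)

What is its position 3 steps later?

(-22,4)

First differences are (+5,+2), (+2,+2), (-1,+2), (-4,+2); their common second difference is (-3,+0) (constant acceleration).
step 5: (8,-2) + (-7,+2) → (1,0)
step 6: (1,0) + (-10,+2) → (-9,2)
step 7: (-9,2) + (-13,+2) → (-22,4)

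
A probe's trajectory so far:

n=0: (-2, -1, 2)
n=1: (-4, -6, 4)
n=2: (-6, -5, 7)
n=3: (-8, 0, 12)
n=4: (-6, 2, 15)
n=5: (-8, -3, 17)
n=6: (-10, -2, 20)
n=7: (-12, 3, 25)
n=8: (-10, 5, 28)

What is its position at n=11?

(-16, 6, 38)

The moves between consecutive positions are (-2, -5, +2), (-2, +1, +3), (-2, +5, +5), (+2, +2, +3), (-2, -5, +2), (-2, +1, +3), (-2, +5, +5), (+2, +2, +3); they repeat the 4-cycle [(-2, -5, +2), (-2, +1, +3), (-2, +5, +5), (+2, +2, +3)].
step 9: apply (-2, -5, +2) → (-12, 0, 30)
step 10: apply (-2, +1, +3) → (-14, 1, 33)
step 11: apply (-2, +5, +5) → (-16, 6, 38)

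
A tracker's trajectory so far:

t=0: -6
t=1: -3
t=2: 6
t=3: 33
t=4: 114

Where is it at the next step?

Step-to-step displacements: +3, +9, +27, +81; each is 3× the previous.
step 5: 114 + 243 → 357

357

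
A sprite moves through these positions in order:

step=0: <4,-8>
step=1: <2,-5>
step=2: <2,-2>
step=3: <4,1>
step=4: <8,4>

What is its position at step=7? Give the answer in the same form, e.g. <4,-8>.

<32,13>

Taking differences between consecutive positions: <-2,+3>, <+0,+3>, <+2,+3>, <+4,+3>. These grow by <+2,+0> each step.
step 5: <8,4> + <+6,+3> → <14,7>
step 6: <14,7> + <+8,+3> → <22,10>
step 7: <22,10> + <+10,+3> → <32,13>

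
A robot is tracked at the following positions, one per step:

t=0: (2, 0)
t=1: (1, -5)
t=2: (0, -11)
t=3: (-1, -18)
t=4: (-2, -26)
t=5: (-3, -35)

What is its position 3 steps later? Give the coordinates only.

(-6, -68)

First differences are (-1, -5), (-1, -6), (-1, -7), (-1, -8), (-1, -9); their common second difference is (+0, -1) (constant acceleration).
step 6: (-3, -35) + (-1, -10) → (-4, -45)
step 7: (-4, -45) + (-1, -11) → (-5, -56)
step 8: (-5, -56) + (-1, -12) → (-6, -68)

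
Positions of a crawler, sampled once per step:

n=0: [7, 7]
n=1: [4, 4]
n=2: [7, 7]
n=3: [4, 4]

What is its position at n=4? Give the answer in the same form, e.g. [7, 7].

[7, 7]

Step-to-step displacements: [-3, -3], [+3, +3], [-3, -3]; each is -1× the previous.
step 4: [4, 4] + [+3, +3] → [7, 7]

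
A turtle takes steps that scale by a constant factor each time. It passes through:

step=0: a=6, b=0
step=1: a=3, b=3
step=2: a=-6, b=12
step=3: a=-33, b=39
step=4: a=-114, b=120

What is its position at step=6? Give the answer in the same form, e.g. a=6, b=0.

a=-1086, b=1092

Consecutive displacements (-3,+3), (-9,+9), (-27,+27), (-81,+81) scale by a factor of 3 each step.
step 5: a=-114, b=120 + (-243,+243) → a=-357, b=363
step 6: a=-357, b=363 + (-729,+729) → a=-1086, b=1092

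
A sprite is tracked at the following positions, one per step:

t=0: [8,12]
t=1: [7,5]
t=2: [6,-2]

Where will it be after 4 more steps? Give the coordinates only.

Constant displacement of [-1,-7] per step.
step 3: [6,-2] + [-1,-7] → [5,-9]
step 4: [5,-9] + [-1,-7] → [4,-16]
step 5: [4,-16] + [-1,-7] → [3,-23]
step 6: [3,-23] + [-1,-7] → [2,-30]

[2,-30]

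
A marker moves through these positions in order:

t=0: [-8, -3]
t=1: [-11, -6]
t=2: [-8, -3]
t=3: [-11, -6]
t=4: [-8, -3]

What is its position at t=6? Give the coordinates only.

Consecutive displacements [-3, -3], [+3, +3], [-3, -3], [+3, +3] scale by a factor of -1 each step.
step 5: [-8, -3] + [-3, -3] → [-11, -6]
step 6: [-11, -6] + [+3, +3] → [-8, -3]

[-8, -3]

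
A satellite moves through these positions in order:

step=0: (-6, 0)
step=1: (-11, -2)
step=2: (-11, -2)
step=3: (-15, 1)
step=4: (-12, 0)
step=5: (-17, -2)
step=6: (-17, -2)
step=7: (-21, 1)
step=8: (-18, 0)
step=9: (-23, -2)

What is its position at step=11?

Step-to-step displacements: (-5, -2), (+0, +0), (-4, +3), (+3, -1), (-5, -2), (+0, +0), (-4, +3), (+3, -1), (-5, -2) — a repeating cycle of length 4.
step 10: apply (+0, +0) → (-23, -2)
step 11: apply (-4, +3) → (-27, 1)

(-27, 1)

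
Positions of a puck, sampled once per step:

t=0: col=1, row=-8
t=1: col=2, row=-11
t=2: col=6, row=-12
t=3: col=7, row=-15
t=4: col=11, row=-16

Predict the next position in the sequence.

Differencing gives (+1, -3), (+4, -1), (+1, -3), (+4, -1). This is the pattern (+1, -3), (+4, -1) repeated.
step 5: apply (+1, -3) → col=12, row=-19

col=12, row=-19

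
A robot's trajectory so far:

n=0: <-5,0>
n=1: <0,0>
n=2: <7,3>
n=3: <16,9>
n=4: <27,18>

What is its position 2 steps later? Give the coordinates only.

<55,45>

Successive displacements: <+5,+0>, <+7,+3>, <+9,+6>, <+11,+9> — each changes by <+2,+3>.
step 5: <27,18> + <+13,+12> → <40,30>
step 6: <40,30> + <+15,+15> → <55,45>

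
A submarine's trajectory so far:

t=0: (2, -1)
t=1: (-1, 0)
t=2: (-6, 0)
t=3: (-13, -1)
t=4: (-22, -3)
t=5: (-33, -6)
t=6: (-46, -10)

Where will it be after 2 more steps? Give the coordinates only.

(-78, -21)

Taking differences between consecutive positions: (-3, +1), (-5, +0), (-7, -1), (-9, -2), (-11, -3), (-13, -4). These grow by (-2, -1) each step.
step 7: (-46, -10) + (-15, -5) → (-61, -15)
step 8: (-61, -15) + (-17, -6) → (-78, -21)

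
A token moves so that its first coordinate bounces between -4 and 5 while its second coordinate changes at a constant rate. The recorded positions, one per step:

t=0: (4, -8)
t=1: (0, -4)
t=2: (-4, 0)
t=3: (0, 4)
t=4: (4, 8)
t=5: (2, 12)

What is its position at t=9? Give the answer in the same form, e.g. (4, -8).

The first coordinate travels 4 per step and bounces off the walls at -4 and 5.
  step 6: 2 → -2
  step 7: -2 → -2
  step 8: -2 → 2
  step 9: 2 → 4
The second coordinate changes by +4 each step: at step 9 it is 28.

(4, 28)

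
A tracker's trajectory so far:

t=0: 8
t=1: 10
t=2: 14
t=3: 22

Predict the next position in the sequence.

The jumps are +2, +4, +8 — a geometric progression with ratio 2.
step 4: 22 + 16 → 38

38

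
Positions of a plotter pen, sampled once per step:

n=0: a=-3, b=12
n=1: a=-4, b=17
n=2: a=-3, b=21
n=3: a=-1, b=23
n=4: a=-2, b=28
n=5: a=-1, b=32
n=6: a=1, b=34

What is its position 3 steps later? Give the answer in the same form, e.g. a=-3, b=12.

The moves between consecutive positions are (-1,+5), (+1,+4), (+2,+2), (-1,+5), (+1,+4), (+2,+2); they repeat the 3-cycle [(-1,+5), (+1,+4), (+2,+2)].
step 7: apply (-1,+5) → a=0, b=39
step 8: apply (+1,+4) → a=1, b=43
step 9: apply (+2,+2) → a=3, b=45

a=3, b=45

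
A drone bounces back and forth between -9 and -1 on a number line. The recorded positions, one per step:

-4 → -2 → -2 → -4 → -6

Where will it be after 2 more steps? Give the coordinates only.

-8

The value reflects between -9 and -1, moving 2 per step.
  step 5: -6 → -8
  step 6: -8 → -8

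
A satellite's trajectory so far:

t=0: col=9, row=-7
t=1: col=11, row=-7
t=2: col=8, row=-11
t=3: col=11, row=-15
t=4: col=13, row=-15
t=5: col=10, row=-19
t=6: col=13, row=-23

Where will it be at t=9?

col=15, row=-31

Differencing gives (+2, +0), (-3, -4), (+3, -4), (+2, +0), (-3, -4), (+3, -4). This is the pattern (+2, +0), (-3, -4), (+3, -4) repeated.
step 7: apply (+2, +0) → col=15, row=-23
step 8: apply (-3, -4) → col=12, row=-27
step 9: apply (+3, -4) → col=15, row=-31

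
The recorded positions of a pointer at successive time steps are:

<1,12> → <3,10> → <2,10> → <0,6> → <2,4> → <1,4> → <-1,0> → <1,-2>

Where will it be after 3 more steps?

The moves between consecutive positions are <+2,-2>, <-1,+0>, <-2,-4>, <+2,-2>, <-1,+0>, <-2,-4>, <+2,-2>; they repeat the 3-cycle [<+2,-2>, <-1,+0>, <-2,-4>].
step 8: apply <-1,+0> → <0,-2>
step 9: apply <-2,-4> → <-2,-6>
step 10: apply <+2,-2> → <0,-8>

<0,-8>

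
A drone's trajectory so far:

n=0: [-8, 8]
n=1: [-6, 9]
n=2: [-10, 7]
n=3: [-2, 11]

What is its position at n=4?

[-18, 3]

The jumps are [+2, +1], [-4, -2], [+8, +4] — a geometric progression with ratio -2.
step 4: [-2, 11] + [-16, -8] → [-18, 3]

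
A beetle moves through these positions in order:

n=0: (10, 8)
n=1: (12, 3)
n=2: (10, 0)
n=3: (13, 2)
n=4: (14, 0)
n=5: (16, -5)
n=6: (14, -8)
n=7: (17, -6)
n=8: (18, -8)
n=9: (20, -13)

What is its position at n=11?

(21, -14)

Step-to-step displacements: (+2, -5), (-2, -3), (+3, +2), (+1, -2), (+2, -5), (-2, -3), (+3, +2), (+1, -2), (+2, -5) — a repeating cycle of length 4.
step 10: apply (-2, -3) → (18, -16)
step 11: apply (+3, +2) → (21, -14)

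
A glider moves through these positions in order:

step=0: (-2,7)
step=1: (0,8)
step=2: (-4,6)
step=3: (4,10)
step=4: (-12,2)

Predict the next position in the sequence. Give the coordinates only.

(20,18)

The jumps are (+2,+1), (-4,-2), (+8,+4), (-16,-8) — a geometric progression with ratio -2.
step 5: (-12,2) + (+32,+16) → (20,18)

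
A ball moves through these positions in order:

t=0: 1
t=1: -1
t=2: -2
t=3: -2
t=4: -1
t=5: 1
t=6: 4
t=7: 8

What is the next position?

13

Successive displacements: -2, -1, +0, +1, +2, +3, +4 — each changes by +1.
step 8: 8 + 5 → 13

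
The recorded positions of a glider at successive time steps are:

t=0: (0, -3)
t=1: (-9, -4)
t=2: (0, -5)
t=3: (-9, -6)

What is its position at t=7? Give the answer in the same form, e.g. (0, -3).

First: cycles through 0, -9 every 2 steps. Step 7 lands at position 1 of the cycle → -9.
Second: linear, -1 per step → -10 at step 7.

(-9, -10)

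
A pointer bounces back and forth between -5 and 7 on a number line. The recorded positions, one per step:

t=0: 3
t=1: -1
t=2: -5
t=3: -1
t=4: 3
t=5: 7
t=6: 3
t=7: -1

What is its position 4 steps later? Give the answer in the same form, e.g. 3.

The value reflects between -5 and 7, moving 4 per step.
  step 8: -1 → -5
  step 9: -5 → -1
  step 10: -1 → 3
  step 11: 3 → 7

7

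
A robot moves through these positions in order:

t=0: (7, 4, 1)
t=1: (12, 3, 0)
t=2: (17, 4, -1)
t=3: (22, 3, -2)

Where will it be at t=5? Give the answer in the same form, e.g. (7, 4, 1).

The first coordinate changes by +5 each step, so at step 5 it is 7 + 5·(5) = 32.
The second coordinate repeats the cycle [4, 3] with period 2; step 5 mod 2 = 1, giving 3.
The third coordinate changes by -1 each step, so at step 5 it is 1 + 5·(-1) = -4.

(32, 3, -4)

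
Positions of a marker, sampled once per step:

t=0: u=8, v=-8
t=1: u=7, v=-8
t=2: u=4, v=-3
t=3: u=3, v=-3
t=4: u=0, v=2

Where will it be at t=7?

u=-5, v=7

The moves between consecutive positions are (-1, +0), (-3, +5), (-1, +0), (-3, +5); they repeat the 2-cycle [(-1, +0), (-3, +5)].
step 5: apply (-1, +0) → u=-1, v=2
step 6: apply (-3, +5) → u=-4, v=7
step 7: apply (-1, +0) → u=-5, v=7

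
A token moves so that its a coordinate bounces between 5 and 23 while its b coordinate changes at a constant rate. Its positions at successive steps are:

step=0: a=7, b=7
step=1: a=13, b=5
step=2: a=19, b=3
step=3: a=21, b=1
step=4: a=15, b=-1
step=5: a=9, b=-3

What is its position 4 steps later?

The a coordinate reflects between 5 and 23, moving 6 per step.
  step 6: 9 → 7
  step 7: 7 → 13
  step 8: 13 → 19
  step 9: 19 → 21
The b coordinate changes by -2 each step: at step 9 it is -11.

a=21, b=-11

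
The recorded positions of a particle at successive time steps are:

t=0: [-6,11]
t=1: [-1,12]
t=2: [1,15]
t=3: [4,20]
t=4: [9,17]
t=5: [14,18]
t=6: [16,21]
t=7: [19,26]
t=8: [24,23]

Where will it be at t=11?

The moves between consecutive positions are [+5,+1], [+2,+3], [+3,+5], [+5,-3], [+5,+1], [+2,+3], [+3,+5], [+5,-3]; they repeat the 4-cycle [[+5,+1], [+2,+3], [+3,+5], [+5,-3]].
step 9: apply [+5,+1] → [29,24]
step 10: apply [+2,+3] → [31,27]
step 11: apply [+3,+5] → [34,32]

[34,32]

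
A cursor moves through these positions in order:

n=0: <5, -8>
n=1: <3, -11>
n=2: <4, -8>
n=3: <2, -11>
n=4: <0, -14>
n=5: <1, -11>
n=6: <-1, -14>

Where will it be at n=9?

Step-to-step displacements: <-2, -3>, <+1, +3>, <-2, -3>, <-2, -3>, <+1, +3>, <-2, -3> — a repeating cycle of length 3.
step 7: apply <-2, -3> → <-3, -17>
step 8: apply <+1, +3> → <-2, -14>
step 9: apply <-2, -3> → <-4, -17>

<-4, -17>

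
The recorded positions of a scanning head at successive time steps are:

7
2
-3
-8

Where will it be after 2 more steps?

The position changes by -5 every step.
step 4: -8 − 5 → -13
step 5: -13 − 5 → -18

-18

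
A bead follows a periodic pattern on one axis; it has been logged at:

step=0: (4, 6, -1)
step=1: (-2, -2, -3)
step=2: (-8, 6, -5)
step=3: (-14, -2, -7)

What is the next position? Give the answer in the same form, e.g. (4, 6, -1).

First: linear, -6 per step → -20 at step 4.
Second: cycles through 6, -2 every 2 steps. Step 4 lands at position 0 of the cycle → 6.
Third: linear, -2 per step → -9 at step 4.

(-20, 6, -9)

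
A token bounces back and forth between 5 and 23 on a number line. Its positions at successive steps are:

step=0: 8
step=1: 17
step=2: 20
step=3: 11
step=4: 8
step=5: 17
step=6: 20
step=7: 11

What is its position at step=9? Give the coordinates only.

The value travels 9 per step and bounces off the walls at 5 and 23.
  step 8: 11 → 8
  step 9: 8 → 17

17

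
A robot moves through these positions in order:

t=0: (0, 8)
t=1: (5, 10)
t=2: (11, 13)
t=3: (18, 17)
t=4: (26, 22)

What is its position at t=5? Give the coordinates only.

(35, 28)

Taking differences between consecutive positions: (+5, +2), (+6, +3), (+7, +4), (+8, +5). These grow by (+1, +1) each step.
step 5: (26, 22) + (+9, +6) → (35, 28)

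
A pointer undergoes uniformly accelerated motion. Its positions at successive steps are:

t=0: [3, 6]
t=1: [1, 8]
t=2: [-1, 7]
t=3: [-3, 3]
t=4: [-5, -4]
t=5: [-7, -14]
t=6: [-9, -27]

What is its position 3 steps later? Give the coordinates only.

First differences are [-2, +2], [-2, -1], [-2, -4], [-2, -7], [-2, -10], [-2, -13]; their common second difference is [+0, -3] (constant acceleration).
step 7: [-9, -27] + [-2, -16] → [-11, -43]
step 8: [-11, -43] + [-2, -19] → [-13, -62]
step 9: [-13, -62] + [-2, -22] → [-15, -84]

[-15, -84]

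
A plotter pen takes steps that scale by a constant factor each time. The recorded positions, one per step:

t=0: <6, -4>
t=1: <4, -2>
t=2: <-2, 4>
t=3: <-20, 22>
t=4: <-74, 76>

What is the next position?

Step-to-step displacements: <-2, +2>, <-6, +6>, <-18, +18>, <-54, +54>; each is 3× the previous.
step 5: <-74, 76> + <-162, +162> → <-236, 238>

<-236, 238>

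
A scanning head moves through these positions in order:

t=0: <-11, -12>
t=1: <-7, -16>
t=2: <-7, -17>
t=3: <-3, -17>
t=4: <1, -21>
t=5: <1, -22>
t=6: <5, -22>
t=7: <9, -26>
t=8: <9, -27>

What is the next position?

Step-to-step displacements: <+4, -4>, <+0, -1>, <+4, +0>, <+4, -4>, <+0, -1>, <+4, +0>, <+4, -4>, <+0, -1> — a repeating cycle of length 3.
step 9: apply <+4, +0> → <13, -27>

<13, -27>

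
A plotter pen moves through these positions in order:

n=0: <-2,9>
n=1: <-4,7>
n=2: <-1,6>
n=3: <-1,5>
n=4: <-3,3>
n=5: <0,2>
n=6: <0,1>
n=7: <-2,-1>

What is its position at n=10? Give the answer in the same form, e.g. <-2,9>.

Step-to-step displacements: <-2,-2>, <+3,-1>, <+0,-1>, <-2,-2>, <+3,-1>, <+0,-1>, <-2,-2> — a repeating cycle of length 3.
step 8: apply <+3,-1> → <1,-2>
step 9: apply <+0,-1> → <1,-3>
step 10: apply <-2,-2> → <-1,-5>

<-1,-5>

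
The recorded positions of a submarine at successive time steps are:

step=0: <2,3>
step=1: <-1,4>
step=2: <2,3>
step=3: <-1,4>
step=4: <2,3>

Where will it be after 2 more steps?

<2,3>

Step-to-step displacements: <-3,+1>, <+3,-1>, <-3,+1>, <+3,-1>; each is -1× the previous.
step 5: <2,3> + <-3,+1> → <-1,4>
step 6: <-1,4> + <+3,-1> → <2,3>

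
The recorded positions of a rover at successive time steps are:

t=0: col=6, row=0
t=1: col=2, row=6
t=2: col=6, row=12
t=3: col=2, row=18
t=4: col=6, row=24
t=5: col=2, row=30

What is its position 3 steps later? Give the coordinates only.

Col: cycles through 6, 2 every 2 steps. Step 8 lands at position 0 of the cycle → 6.
Row: linear, +6 per step → 48 at step 8.

col=6, row=48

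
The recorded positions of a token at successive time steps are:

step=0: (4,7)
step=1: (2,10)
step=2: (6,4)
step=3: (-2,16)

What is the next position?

(14,-8)

Step-to-step displacements: (-2,+3), (+4,-6), (-8,+12); each is -2× the previous.
step 4: (-2,16) + (+16,-24) → (14,-8)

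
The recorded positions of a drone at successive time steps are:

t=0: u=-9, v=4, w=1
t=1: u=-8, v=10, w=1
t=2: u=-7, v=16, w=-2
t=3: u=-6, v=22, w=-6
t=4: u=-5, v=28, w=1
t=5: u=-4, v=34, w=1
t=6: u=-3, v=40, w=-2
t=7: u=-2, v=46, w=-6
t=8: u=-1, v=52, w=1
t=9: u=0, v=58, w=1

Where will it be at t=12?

u=3, v=76, w=1

U: linear, +1 per step → 3 at step 12.
V: linear, +6 per step → 76 at step 12.
W: cycles through 1, 1, -2, -6 every 4 steps. Step 12 lands at position 0 of the cycle → 1.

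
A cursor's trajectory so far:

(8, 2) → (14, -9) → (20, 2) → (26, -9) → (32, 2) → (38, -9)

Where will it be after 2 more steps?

(50, -9)

First: linear, +6 per step → 50 at step 7.
Second: cycles through 2, -9 every 2 steps. Step 7 lands at position 1 of the cycle → -9.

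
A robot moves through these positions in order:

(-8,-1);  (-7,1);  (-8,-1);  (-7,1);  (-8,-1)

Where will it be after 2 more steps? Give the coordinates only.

Step-to-step displacements: (+1,+2), (-1,-2), (+1,+2), (-1,-2); each is -1× the previous.
step 5: (-8,-1) + (+1,+2) → (-7,1)
step 6: (-7,1) + (-1,-2) → (-8,-1)

(-8,-1)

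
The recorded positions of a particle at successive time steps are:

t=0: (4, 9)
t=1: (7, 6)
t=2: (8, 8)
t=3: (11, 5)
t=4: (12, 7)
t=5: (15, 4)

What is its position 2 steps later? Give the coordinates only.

(19, 3)

Differencing gives (+3, -3), (+1, +2), (+3, -3), (+1, +2), (+3, -3). This is the pattern (+3, -3), (+1, +2) repeated.
step 6: apply (+1, +2) → (16, 6)
step 7: apply (+3, -3) → (19, 3)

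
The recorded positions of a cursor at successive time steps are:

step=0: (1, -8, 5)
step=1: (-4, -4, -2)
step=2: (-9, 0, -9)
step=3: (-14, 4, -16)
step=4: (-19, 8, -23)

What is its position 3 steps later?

Constant displacement of (-5, +4, -7) per step.
step 5: (-19, 8, -23) + (-5, +4, -7) → (-24, 12, -30)
step 6: (-24, 12, -30) + (-5, +4, -7) → (-29, 16, -37)
step 7: (-29, 16, -37) + (-5, +4, -7) → (-34, 20, -44)

(-34, 20, -44)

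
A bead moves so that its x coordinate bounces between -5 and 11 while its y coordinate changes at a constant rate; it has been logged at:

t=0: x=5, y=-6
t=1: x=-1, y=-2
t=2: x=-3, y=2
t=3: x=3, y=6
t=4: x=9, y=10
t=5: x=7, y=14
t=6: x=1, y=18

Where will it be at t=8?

x=1, y=26

The x coordinate reflects between -5 and 11, moving 6 per step.
  step 7: 1 → -5
  step 8: -5 → 1
The y coordinate changes by +4 each step: at step 8 it is 26.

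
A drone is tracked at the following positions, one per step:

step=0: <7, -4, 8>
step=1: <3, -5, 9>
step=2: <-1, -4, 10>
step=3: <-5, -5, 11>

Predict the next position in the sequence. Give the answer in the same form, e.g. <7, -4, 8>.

First: linear, -4 per step → -9 at step 4.
Second: cycles through -4, -5 every 2 steps. Step 4 lands at position 0 of the cycle → -4.
Third: linear, +1 per step → 12 at step 4.

<-9, -4, 12>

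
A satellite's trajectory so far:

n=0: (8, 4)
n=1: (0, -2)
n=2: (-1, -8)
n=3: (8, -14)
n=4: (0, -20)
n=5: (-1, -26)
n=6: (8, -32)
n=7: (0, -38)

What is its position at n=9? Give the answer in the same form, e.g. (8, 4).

(8, -50)

First: cycles through 8, 0, -1 every 3 steps. Step 9 lands at position 0 of the cycle → 8.
Second: linear, -6 per step → -50 at step 9.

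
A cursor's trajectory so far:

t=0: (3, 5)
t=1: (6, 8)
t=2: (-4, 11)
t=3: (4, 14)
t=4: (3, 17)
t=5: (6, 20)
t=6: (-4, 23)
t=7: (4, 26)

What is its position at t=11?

The first coordinate repeats the cycle [3, 6, -4, 4] with period 4; step 11 mod 4 = 3, giving 4.
The second coordinate changes by +3 each step, so at step 11 it is 5 + 11·(3) = 38.

(4, 38)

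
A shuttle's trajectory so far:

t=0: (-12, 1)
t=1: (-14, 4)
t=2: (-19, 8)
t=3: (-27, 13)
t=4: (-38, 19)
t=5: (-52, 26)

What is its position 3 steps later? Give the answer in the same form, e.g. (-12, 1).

(-112, 53)

First differences are (-2, +3), (-5, +4), (-8, +5), (-11, +6), (-14, +7); their common second difference is (-3, +1) (constant acceleration).
step 6: (-52, 26) + (-17, +8) → (-69, 34)
step 7: (-69, 34) + (-20, +9) → (-89, 43)
step 8: (-89, 43) + (-23, +10) → (-112, 53)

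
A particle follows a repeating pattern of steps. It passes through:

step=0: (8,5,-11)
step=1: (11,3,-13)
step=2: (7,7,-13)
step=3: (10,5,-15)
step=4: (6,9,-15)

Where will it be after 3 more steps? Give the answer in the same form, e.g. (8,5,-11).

Differencing gives (+3,-2,-2), (-4,+4,+0), (+3,-2,-2), (-4,+4,+0). This is the pattern (+3,-2,-2), (-4,+4,+0) repeated.
step 5: apply (+3,-2,-2) → (9,7,-17)
step 6: apply (-4,+4,+0) → (5,11,-17)
step 7: apply (+3,-2,-2) → (8,9,-19)

(8,9,-19)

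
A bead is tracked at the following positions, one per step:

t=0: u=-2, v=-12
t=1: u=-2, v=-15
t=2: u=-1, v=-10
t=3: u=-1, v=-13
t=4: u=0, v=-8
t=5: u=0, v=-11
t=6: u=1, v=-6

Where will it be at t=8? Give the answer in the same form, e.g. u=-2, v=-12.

Differencing gives (+0,-3), (+1,+5), (+0,-3), (+1,+5), (+0,-3), (+1,+5). This is the pattern (+0,-3), (+1,+5) repeated.
step 7: apply (+0,-3) → u=1, v=-9
step 8: apply (+1,+5) → u=2, v=-4

u=2, v=-4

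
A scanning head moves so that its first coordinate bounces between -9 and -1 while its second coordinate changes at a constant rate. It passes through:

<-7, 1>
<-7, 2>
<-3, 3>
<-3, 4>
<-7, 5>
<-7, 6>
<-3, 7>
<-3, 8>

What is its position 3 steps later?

<-3, 11>

The first coordinate reflects between -9 and -1, moving 4 per step.
  step 8: -3 → -7
  step 9: -7 → -7
  step 10: -7 → -3
The second coordinate changes by +1 each step: at step 10 it is 11.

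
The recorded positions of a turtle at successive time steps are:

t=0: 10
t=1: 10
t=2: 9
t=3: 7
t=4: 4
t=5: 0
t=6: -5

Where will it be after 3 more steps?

Successive displacements: +0, -1, -2, -3, -4, -5 — each changes by -1.
step 7: -5 − 6 → -11
step 8: -11 − 7 → -18
step 9: -18 − 8 → -26

-26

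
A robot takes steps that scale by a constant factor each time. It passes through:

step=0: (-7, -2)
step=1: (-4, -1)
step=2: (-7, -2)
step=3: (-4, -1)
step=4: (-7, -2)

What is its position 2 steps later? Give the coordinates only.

(-7, -2)

Consecutive displacements (+3, +1), (-3, -1), (+3, +1), (-3, -1) scale by a factor of -1 each step.
step 5: (-7, -2) + (+3, +1) → (-4, -1)
step 6: (-4, -1) + (-3, -1) → (-7, -2)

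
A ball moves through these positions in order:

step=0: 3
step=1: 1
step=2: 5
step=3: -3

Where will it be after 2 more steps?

The jumps are -2, +4, -8 — a geometric progression with ratio -2.
step 4: -3 + 16 → 13
step 5: 13 − 32 → -19

-19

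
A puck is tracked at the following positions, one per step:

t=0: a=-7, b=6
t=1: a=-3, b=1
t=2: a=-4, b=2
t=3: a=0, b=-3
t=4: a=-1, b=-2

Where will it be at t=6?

The moves between consecutive positions are (+4,-5), (-1,+1), (+4,-5), (-1,+1); they repeat the 2-cycle [(+4,-5), (-1,+1)].
step 5: apply (+4,-5) → a=3, b=-7
step 6: apply (-1,+1) → a=2, b=-6

a=2, b=-6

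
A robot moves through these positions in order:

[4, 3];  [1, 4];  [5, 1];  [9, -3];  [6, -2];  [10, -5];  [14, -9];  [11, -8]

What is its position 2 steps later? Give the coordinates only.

[19, -15]

Differencing gives [-3, +1], [+4, -3], [+4, -4], [-3, +1], [+4, -3], [+4, -4], [-3, +1]. This is the pattern [-3, +1], [+4, -3], [+4, -4] repeated.
step 8: apply [+4, -3] → [15, -11]
step 9: apply [+4, -4] → [19, -15]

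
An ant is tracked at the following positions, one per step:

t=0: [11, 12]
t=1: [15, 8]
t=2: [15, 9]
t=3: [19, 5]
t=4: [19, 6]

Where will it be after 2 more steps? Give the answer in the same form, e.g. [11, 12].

[23, 3]

Differencing gives [+4, -4], [+0, +1], [+4, -4], [+0, +1]. This is the pattern [+4, -4], [+0, +1] repeated.
step 5: apply [+4, -4] → [23, 2]
step 6: apply [+0, +1] → [23, 3]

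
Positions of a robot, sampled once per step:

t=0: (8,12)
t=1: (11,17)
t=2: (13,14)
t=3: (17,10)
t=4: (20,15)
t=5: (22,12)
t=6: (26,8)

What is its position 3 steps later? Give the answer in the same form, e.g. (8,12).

Step-to-step displacements: (+3,+5), (+2,-3), (+4,-4), (+3,+5), (+2,-3), (+4,-4) — a repeating cycle of length 3.
step 7: apply (+3,+5) → (29,13)
step 8: apply (+2,-3) → (31,10)
step 9: apply (+4,-4) → (35,6)

(35,6)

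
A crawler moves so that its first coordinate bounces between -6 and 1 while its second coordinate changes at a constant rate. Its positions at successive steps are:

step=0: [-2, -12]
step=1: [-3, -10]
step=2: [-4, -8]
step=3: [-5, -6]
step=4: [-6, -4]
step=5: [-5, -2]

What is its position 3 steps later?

[-2, 4]

The first coordinate travels 1 per step and bounces off the walls at -6 and 1.
  step 6: -5 → -4
  step 7: -4 → -3
  step 8: -3 → -2
The second coordinate changes by +2 each step: at step 8 it is 4.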